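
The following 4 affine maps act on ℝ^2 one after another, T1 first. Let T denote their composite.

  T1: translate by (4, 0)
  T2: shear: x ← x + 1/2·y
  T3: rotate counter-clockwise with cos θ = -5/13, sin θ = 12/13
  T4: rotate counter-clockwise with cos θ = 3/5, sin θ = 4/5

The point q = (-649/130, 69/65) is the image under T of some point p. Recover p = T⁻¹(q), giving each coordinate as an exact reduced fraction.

p = (1, 1/5)

T1 = [1 0 4; 0 1 0; 0 0 1]
T2·T1 = [1 1/2 4; 0 1 0; 0 0 1]
T3·…·T1 = [-5/13 -29/26 -20/13; 12/13 1/13 48/13; 0 0 1]
T4·…·T1 = [-63/65 -19/26 -252/65; 16/65 -11/13 64/65; 0 0 1]
det M = 1; M⁻¹ = [-11/13 19/26 -4; -16/65 -63/65 0; 0 0 1]
M⁻¹ · (-649/130, 69/65)ᵀ = (1, 1/5)ᵀ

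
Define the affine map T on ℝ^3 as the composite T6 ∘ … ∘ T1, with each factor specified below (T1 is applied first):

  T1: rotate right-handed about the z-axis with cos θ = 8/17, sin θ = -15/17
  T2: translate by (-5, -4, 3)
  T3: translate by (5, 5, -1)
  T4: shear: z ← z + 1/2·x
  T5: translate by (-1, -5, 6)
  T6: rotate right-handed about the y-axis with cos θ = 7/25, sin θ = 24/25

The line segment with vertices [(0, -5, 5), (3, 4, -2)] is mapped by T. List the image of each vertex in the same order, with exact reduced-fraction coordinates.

T1 rotate right-handed about the z-axis with cos θ = 8/17, sin θ = -15/17: (0, -5, 5) → (-75/17, -40/17, 5); (3, 4, -2) → (84/17, -13/17, -2)
T2 translate by (-5, -4, 3): (-75/17, -40/17, 5) → (-160/17, -108/17, 8); (84/17, -13/17, -2) → (-1/17, -81/17, 1)
T3 translate by (5, 5, -1): (-160/17, -108/17, 8) → (-75/17, -23/17, 7); (-1/17, -81/17, 1) → (84/17, 4/17, 0)
T4 shear: z ← z + 1/2·x: (-75/17, -23/17, 7) → (-75/17, -23/17, 163/34); (84/17, 4/17, 0) → (84/17, 4/17, 42/17)
T5 translate by (-1, -5, 6): (-75/17, -23/17, 163/34) → (-92/17, -108/17, 367/34); (84/17, 4/17, 42/17) → (67/17, -81/17, 144/17)
T6 rotate right-handed about the y-axis with cos θ = 7/25, sin θ = 24/25: (-92/17, -108/17, 367/34) → (752/85, -108/17, 1397/170); (67/17, -81/17, 144/17) → (157/17, -81/17, -24/17)

image vertices: (752/85, -108/17, 1397/170), (157/17, -81/17, -24/17)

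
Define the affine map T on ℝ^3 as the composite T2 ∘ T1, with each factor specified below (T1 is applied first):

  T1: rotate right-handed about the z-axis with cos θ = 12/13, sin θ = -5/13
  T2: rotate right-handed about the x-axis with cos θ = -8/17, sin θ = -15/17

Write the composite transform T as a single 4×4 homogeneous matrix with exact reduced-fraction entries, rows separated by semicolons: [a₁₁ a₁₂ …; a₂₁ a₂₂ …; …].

T1 = [12/13 5/13 0 0; -5/13 12/13 0 0; 0 0 1 0; 0 0 0 1]
T2·T1 = [12/13 5/13 0 0; 40/221 -96/221 15/17 0; 75/221 -180/221 -8/17 0; 0 0 0 1]

T = [12/13 5/13 0 0; 40/221 -96/221 15/17 0; 75/221 -180/221 -8/17 0; 0 0 0 1]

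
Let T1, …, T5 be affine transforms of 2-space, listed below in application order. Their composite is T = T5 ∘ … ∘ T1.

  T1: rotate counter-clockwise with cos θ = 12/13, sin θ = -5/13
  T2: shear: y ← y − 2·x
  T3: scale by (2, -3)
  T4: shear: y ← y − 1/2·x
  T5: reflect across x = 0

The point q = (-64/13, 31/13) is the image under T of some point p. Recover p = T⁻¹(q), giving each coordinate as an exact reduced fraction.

p = (1, 4)

T1 = [12/13 5/13 0; -5/13 12/13 0; 0 0 1]
T2·T1 = [12/13 5/13 0; -29/13 2/13 0; 0 0 1]
T3·…·T1 = [24/13 10/13 0; 87/13 -6/13 0; 0 0 1]
T4·…·T1 = [24/13 10/13 0; 75/13 -11/13 0; 0 0 1]
T5·…·T1 = [-24/13 -10/13 0; 75/13 -11/13 0; 0 0 1]
det M = 6; M⁻¹ = [-11/78 5/39 0; -25/26 -4/13 0; 0 0 1]
M⁻¹ · (-64/13, 31/13)ᵀ = (1, 4)ᵀ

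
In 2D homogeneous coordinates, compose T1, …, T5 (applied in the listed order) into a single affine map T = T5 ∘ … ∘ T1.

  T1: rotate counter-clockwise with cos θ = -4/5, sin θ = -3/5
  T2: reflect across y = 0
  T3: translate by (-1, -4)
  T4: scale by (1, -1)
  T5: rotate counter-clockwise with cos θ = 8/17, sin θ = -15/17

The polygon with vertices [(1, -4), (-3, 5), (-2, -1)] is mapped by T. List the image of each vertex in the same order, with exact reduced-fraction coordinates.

image vertices: (327/85, 579/85), (311/85, -258/85), (90/17, 48/17)

T1 rotate counter-clockwise with cos θ = -4/5, sin θ = -3/5: (1, -4) → (-16/5, 13/5); (-3, 5) → (27/5, -11/5); (-2, -1) → (1, 2)
T2 reflect across y = 0: (-16/5, 13/5) → (-16/5, -13/5); (27/5, -11/5) → (27/5, 11/5); (1, 2) → (1, -2)
T3 translate by (-1, -4): (-16/5, -13/5) → (-21/5, -33/5); (27/5, 11/5) → (22/5, -9/5); (1, -2) → (0, -6)
T4 scale by (1, -1): (-21/5, -33/5) → (-21/5, 33/5); (22/5, -9/5) → (22/5, 9/5); (0, -6) → (0, 6)
T5 rotate counter-clockwise with cos θ = 8/17, sin θ = -15/17: (-21/5, 33/5) → (327/85, 579/85); (22/5, 9/5) → (311/85, -258/85); (0, 6) → (90/17, 48/17)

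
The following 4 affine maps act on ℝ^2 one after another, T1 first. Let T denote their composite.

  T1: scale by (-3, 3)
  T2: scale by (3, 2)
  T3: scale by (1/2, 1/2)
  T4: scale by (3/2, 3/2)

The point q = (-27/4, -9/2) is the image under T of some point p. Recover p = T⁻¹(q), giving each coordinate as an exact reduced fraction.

p = (1, -1)

T1 = [-3 0 0; 0 3 0; 0 0 1]
T2·T1 = [-9 0 0; 0 6 0; 0 0 1]
T3·…·T1 = [-9/2 0 0; 0 3 0; 0 0 1]
T4·…·T1 = [-27/4 0 0; 0 9/2 0; 0 0 1]
det M = -243/8; M⁻¹ = [-4/27 0 0; 0 2/9 0; 0 0 1]
M⁻¹ · (-27/4, -9/2)ᵀ = (1, -1)ᵀ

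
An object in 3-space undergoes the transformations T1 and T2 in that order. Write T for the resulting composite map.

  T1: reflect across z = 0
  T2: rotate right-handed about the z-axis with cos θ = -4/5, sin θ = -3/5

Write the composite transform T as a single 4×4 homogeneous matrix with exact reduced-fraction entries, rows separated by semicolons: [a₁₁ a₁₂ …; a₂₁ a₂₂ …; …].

T = [-4/5 3/5 0 0; -3/5 -4/5 0 0; 0 0 -1 0; 0 0 0 1]

T1 = [1 0 0 0; 0 1 0 0; 0 0 -1 0; 0 0 0 1]
T2·T1 = [-4/5 3/5 0 0; -3/5 -4/5 0 0; 0 0 -1 0; 0 0 0 1]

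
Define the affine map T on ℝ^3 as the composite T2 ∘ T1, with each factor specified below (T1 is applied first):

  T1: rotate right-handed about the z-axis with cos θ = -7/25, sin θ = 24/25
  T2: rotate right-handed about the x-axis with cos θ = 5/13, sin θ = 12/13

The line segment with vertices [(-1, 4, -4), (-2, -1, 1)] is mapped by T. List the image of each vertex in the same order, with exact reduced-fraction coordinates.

T1 rotate right-handed about the z-axis with cos θ = -7/25, sin θ = 24/25: (-1, 4, -4) → (-89/25, -52/25, -4); (-2, -1, 1) → (38/25, -41/25, 1)
T2 rotate right-handed about the x-axis with cos θ = 5/13, sin θ = 12/13: (-89/25, -52/25, -4) → (-89/25, 188/65, -1124/325); (38/25, -41/25, 1) → (38/25, -101/65, -367/325)

image vertices: (-89/25, 188/65, -1124/325), (38/25, -101/65, -367/325)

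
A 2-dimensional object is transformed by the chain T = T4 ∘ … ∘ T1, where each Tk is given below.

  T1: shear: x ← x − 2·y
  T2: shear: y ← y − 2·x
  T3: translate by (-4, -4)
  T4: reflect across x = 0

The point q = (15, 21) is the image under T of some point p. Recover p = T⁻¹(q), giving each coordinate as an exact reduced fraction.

p = (-5, 3)

T1 = [1 -2 0; 0 1 0; 0 0 1]
T2·T1 = [1 -2 0; -2 5 0; 0 0 1]
T3·…·T1 = [1 -2 -4; -2 5 -4; 0 0 1]
T4·…·T1 = [-1 2 4; -2 5 -4; 0 0 1]
det M = -1; M⁻¹ = [-5 2 28; -2 1 12; 0 0 1]
M⁻¹ · (15, 21)ᵀ = (-5, 3)ᵀ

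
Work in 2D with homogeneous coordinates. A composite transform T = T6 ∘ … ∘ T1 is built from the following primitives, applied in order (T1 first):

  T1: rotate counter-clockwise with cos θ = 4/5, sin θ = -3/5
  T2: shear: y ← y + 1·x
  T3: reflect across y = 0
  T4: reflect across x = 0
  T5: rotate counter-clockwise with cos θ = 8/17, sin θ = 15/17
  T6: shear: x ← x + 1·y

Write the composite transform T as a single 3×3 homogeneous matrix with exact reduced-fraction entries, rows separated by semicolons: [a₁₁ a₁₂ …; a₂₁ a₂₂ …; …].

T1 = [4/5 3/5 0; -3/5 4/5 0; 0 0 1]
T2·T1 = [4/5 3/5 0; 1/5 7/5 0; 0 0 1]
T3·…·T1 = [4/5 3/5 0; -1/5 -7/5 0; 0 0 1]
T4·…·T1 = [-4/5 -3/5 0; -1/5 -7/5 0; 0 0 1]
T5·…·T1 = [-1/5 81/85 0; -4/5 -101/85 0; 0 0 1]
T6·…·T1 = [-1 -4/17 0; -4/5 -101/85 0; 0 0 1]

T = [-1 -4/17 0; -4/5 -101/85 0; 0 0 1]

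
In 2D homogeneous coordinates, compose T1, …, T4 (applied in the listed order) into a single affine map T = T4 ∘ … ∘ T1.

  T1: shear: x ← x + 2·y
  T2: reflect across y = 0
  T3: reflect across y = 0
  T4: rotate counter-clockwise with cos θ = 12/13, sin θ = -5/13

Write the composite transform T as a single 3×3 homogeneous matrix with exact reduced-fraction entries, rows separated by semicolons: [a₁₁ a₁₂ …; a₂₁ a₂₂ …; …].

T = [12/13 29/13 0; -5/13 2/13 0; 0 0 1]

T1 = [1 2 0; 0 1 0; 0 0 1]
T2·T1 = [1 2 0; 0 -1 0; 0 0 1]
T3·…·T1 = [1 2 0; 0 1 0; 0 0 1]
T4·…·T1 = [12/13 29/13 0; -5/13 2/13 0; 0 0 1]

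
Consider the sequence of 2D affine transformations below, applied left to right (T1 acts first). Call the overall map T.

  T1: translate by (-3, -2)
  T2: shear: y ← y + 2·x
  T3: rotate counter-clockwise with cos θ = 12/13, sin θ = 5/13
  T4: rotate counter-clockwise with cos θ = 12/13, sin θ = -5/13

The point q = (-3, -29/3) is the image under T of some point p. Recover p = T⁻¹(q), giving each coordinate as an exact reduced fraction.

p = (0, -5/3)

T1 = [1 0 -3; 0 1 -2; 0 0 1]
T2·T1 = [1 0 -3; 2 1 -8; 0 0 1]
T3·…·T1 = [2/13 -5/13 4/13; 29/13 12/13 -111/13; 0 0 1]
T4·…·T1 = [1 0 -3; 2 1 -8; 0 0 1]
det M = 1; M⁻¹ = [1 0 3; -2 1 2; 0 0 1]
M⁻¹ · (-3, -29/3)ᵀ = (0, -5/3)ᵀ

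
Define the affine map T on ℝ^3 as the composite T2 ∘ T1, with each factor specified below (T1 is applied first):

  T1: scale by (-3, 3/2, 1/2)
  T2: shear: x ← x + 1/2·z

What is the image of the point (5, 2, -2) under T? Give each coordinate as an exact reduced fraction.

T(p) = (-31/2, 3, -1)

T1 scale by (-3, 3/2, 1/2): (5, 2, -2) → (-15, 3, -1)
T2 shear: x ← x + 1/2·z: (-15, 3, -1) → (-31/2, 3, -1)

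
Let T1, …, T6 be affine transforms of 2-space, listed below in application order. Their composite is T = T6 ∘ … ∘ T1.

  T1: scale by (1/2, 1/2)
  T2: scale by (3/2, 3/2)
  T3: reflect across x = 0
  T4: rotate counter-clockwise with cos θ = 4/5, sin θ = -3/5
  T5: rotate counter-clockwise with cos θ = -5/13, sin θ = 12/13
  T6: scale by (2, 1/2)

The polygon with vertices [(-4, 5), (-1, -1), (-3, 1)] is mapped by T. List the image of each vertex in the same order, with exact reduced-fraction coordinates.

T1 scale by (1/2, 1/2): (-4, 5) → (-2, 5/2); (-1, -1) → (-1/2, -1/2); (-3, 1) → (-3/2, 1/2)
T2 scale by (3/2, 3/2): (-2, 5/2) → (-3, 15/4); (-1/2, -1/2) → (-3/4, -3/4); (-3/2, 1/2) → (-9/4, 3/4)
T3 reflect across x = 0: (-3, 15/4) → (3, 15/4); (-3/4, -3/4) → (3/4, -3/4); (-9/4, 3/4) → (9/4, 3/4)
T4 rotate counter-clockwise with cos θ = 4/5, sin θ = -3/5: (3, 15/4) → (93/20, 6/5); (3/4, -3/4) → (3/20, -21/20); (9/4, 3/4) → (9/4, -3/4)
T5 rotate counter-clockwise with cos θ = -5/13, sin θ = 12/13: (93/20, 6/5) → (-753/260, 249/65); (3/20, -21/20) → (237/260, 141/260); (9/4, -3/4) → (-9/52, 123/52)
T6 scale by (2, 1/2): (-753/260, 249/65) → (-753/130, 249/130); (237/260, 141/260) → (237/130, 141/520); (-9/52, 123/52) → (-9/26, 123/104)

image vertices: (-753/130, 249/130), (237/130, 141/520), (-9/26, 123/104)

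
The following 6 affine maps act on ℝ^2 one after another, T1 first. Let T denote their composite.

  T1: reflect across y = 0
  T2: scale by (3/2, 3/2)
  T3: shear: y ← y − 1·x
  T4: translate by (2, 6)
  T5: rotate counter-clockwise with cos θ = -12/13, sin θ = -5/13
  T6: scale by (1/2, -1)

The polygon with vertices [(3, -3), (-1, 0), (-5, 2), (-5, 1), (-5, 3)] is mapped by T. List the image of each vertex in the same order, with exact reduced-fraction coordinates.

T1 reflect across y = 0: (3, -3) → (3, 3); (-1, 0) → (-1, 0); (-5, 2) → (-5, -2); (-5, 1) → (-5, -1); (-5, 3) → (-5, -3)
T2 scale by (3/2, 3/2): (3, 3) → (9/2, 9/2); (-1, 0) → (-3/2, 0); (-5, -2) → (-15/2, -3); (-5, -1) → (-15/2, -3/2); (-5, -3) → (-15/2, -9/2)
T3 shear: y ← y − 1·x: (9/2, 9/2) → (9/2, 0); (-3/2, 0) → (-3/2, 3/2); (-15/2, -3) → (-15/2, 9/2); (-15/2, -3/2) → (-15/2, 6); (-15/2, -9/2) → (-15/2, 3)
T4 translate by (2, 6): (9/2, 0) → (13/2, 6); (-3/2, 3/2) → (1/2, 15/2); (-15/2, 9/2) → (-11/2, 21/2); (-15/2, 6) → (-11/2, 12); (-15/2, 3) → (-11/2, 9)
T5 rotate counter-clockwise with cos θ = -12/13, sin θ = -5/13: (13/2, 6) → (-48/13, -209/26); (1/2, 15/2) → (63/26, -185/26); (-11/2, 21/2) → (237/26, -197/26); (-11/2, 12) → (126/13, -233/26); (-11/2, 9) → (111/13, -161/26)
T6 scale by (1/2, -1): (-48/13, -209/26) → (-24/13, 209/26); (63/26, -185/26) → (63/52, 185/26); (237/26, -197/26) → (237/52, 197/26); (126/13, -233/26) → (63/13, 233/26); (111/13, -161/26) → (111/26, 161/26)

image vertices: (-24/13, 209/26), (63/52, 185/26), (237/52, 197/26), (63/13, 233/26), (111/26, 161/26)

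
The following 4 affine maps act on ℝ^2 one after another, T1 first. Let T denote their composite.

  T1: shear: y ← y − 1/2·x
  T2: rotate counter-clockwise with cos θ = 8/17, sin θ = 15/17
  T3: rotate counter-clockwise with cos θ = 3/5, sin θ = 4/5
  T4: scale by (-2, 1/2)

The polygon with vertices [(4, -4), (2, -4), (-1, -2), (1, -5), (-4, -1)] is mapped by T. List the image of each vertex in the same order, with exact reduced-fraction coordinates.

T1 shear: y ← y − 1/2·x: (4, -4) → (4, -6); (2, -4) → (2, -5); (-1, -2) → (-1, -3/2); (1, -5) → (1, -11/2); (-4, -1) → (-4, 1)
T2 rotate counter-clockwise with cos θ = 8/17, sin θ = 15/17: (4, -6) → (122/17, 12/17); (2, -5) → (91/17, -10/17); (-1, -3/2) → (29/34, -27/17); (1, -11/2) → (181/34, -29/17); (-4, 1) → (-47/17, -52/17)
T3 rotate counter-clockwise with cos θ = 3/5, sin θ = 4/5: (122/17, 12/17) → (318/85, 524/85); (91/17, -10/17) → (313/85, 334/85); (29/34, -27/17) → (303/170, -23/85); (181/34, -29/17) → (155/34, 55/17); (-47/17, -52/17) → (67/85, -344/85)
T4 scale by (-2, 1/2): (318/85, 524/85) → (-636/85, 262/85); (313/85, 334/85) → (-626/85, 167/85); (303/170, -23/85) → (-303/85, -23/170); (155/34, 55/17) → (-155/17, 55/34); (67/85, -344/85) → (-134/85, -172/85)

image vertices: (-636/85, 262/85), (-626/85, 167/85), (-303/85, -23/170), (-155/17, 55/34), (-134/85, -172/85)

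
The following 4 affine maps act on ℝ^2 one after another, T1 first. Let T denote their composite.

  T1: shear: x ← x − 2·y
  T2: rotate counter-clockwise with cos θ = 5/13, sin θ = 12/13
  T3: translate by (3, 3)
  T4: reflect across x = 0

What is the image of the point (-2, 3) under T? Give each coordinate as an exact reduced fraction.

T(p) = (37/13, -42/13)

T1 shear: x ← x − 2·y: (-2, 3) → (-8, 3)
T2 rotate counter-clockwise with cos θ = 5/13, sin θ = 12/13: (-8, 3) → (-76/13, -81/13)
T3 translate by (3, 3): (-76/13, -81/13) → (-37/13, -42/13)
T4 reflect across x = 0: (-37/13, -42/13) → (37/13, -42/13)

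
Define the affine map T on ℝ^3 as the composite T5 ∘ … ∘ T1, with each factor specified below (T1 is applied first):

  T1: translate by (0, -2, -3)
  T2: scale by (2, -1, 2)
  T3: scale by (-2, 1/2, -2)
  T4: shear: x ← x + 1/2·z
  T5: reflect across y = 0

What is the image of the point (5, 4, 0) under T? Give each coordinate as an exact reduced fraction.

T(p) = (-14, 1, 12)

T1 translate by (0, -2, -3): (5, 4, 0) → (5, 2, -3)
T2 scale by (2, -1, 2): (5, 2, -3) → (10, -2, -6)
T3 scale by (-2, 1/2, -2): (10, -2, -6) → (-20, -1, 12)
T4 shear: x ← x + 1/2·z: (-20, -1, 12) → (-14, -1, 12)
T5 reflect across y = 0: (-14, -1, 12) → (-14, 1, 12)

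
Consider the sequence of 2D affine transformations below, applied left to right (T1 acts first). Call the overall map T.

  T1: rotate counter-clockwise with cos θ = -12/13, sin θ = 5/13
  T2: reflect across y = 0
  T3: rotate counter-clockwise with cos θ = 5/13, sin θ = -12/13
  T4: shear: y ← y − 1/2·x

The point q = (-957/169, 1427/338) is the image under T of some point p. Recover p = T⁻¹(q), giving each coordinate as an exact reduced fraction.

p = (5, -3)

T1 = [-12/13 -5/13 0; 5/13 -12/13 0; 0 0 1]
T2·T1 = [-12/13 -5/13 0; -5/13 12/13 0; 0 0 1]
T3·…·T1 = [-120/169 119/169 0; 119/169 120/169 0; 0 0 1]
T4·…·T1 = [-120/169 119/169 0; 179/169 121/338 0; 0 0 1]
det M = -1; M⁻¹ = [-121/338 119/169 0; 179/169 120/169 0; 0 0 1]
M⁻¹ · (-957/169, 1427/338)ᵀ = (5, -3)ᵀ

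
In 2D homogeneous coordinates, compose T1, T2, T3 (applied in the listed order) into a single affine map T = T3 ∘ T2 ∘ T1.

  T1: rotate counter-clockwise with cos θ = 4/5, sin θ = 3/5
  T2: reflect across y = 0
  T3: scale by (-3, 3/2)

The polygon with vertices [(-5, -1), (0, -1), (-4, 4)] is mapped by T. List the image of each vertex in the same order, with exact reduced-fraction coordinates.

image vertices: (51/5, 57/10), (-9/5, 6/5), (84/5, -6/5)

T1 rotate counter-clockwise with cos θ = 4/5, sin θ = 3/5: (-5, -1) → (-17/5, -19/5); (0, -1) → (3/5, -4/5); (-4, 4) → (-28/5, 4/5)
T2 reflect across y = 0: (-17/5, -19/5) → (-17/5, 19/5); (3/5, -4/5) → (3/5, 4/5); (-28/5, 4/5) → (-28/5, -4/5)
T3 scale by (-3, 3/2): (-17/5, 19/5) → (51/5, 57/10); (3/5, 4/5) → (-9/5, 6/5); (-28/5, -4/5) → (84/5, -6/5)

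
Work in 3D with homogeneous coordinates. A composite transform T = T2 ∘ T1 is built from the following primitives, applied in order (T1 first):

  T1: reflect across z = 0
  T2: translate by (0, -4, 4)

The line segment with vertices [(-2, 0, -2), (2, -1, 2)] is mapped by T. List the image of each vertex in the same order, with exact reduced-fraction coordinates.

image vertices: (-2, -4, 6), (2, -5, 2)

T1 reflect across z = 0: (-2, 0, -2) → (-2, 0, 2); (2, -1, 2) → (2, -1, -2)
T2 translate by (0, -4, 4): (-2, 0, 2) → (-2, -4, 6); (2, -1, -2) → (2, -5, 2)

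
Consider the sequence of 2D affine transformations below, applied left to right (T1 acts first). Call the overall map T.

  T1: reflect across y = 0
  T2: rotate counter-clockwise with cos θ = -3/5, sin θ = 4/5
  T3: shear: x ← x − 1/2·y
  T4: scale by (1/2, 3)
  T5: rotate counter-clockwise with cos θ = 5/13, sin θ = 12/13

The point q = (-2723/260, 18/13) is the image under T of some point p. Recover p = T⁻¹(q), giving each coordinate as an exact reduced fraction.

T1 = [1 0 0; 0 -1 0; 0 0 1]
T2·T1 = [-3/5 4/5 0; 4/5 3/5 0; 0 0 1]
T3·…·T1 = [-1 1/2 0; 4/5 3/5 0; 0 0 1]
T4·…·T1 = [-1/2 1/4 0; 12/5 9/5 0; 0 0 1]
T5·…·T1 = [-313/130 -407/260 0; 6/13 12/13 0; 0 0 1]
det M = -3/2; M⁻¹ = [-8/13 -407/390 0; 4/13 313/195 0; 0 0 1]
M⁻¹ · (-2723/260, 18/13)ᵀ = (5, -1)ᵀ

p = (5, -1)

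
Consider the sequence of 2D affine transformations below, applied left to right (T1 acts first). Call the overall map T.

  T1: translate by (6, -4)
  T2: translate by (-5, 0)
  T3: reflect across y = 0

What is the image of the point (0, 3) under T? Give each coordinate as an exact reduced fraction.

T(p) = (1, 1)

T1 translate by (6, -4): (0, 3) → (6, -1)
T2 translate by (-5, 0): (6, -1) → (1, -1)
T3 reflect across y = 0: (1, -1) → (1, 1)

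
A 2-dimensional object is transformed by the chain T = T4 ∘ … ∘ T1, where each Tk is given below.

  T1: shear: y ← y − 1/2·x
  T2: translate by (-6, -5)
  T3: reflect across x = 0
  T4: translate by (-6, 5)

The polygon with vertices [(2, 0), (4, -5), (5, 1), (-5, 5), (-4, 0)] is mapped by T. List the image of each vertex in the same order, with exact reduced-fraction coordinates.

T1 shear: y ← y − 1/2·x: (2, 0) → (2, -1); (4, -5) → (4, -7); (5, 1) → (5, -3/2); (-5, 5) → (-5, 15/2); (-4, 0) → (-4, 2)
T2 translate by (-6, -5): (2, -1) → (-4, -6); (4, -7) → (-2, -12); (5, -3/2) → (-1, -13/2); (-5, 15/2) → (-11, 5/2); (-4, 2) → (-10, -3)
T3 reflect across x = 0: (-4, -6) → (4, -6); (-2, -12) → (2, -12); (-1, -13/2) → (1, -13/2); (-11, 5/2) → (11, 5/2); (-10, -3) → (10, -3)
T4 translate by (-6, 5): (4, -6) → (-2, -1); (2, -12) → (-4, -7); (1, -13/2) → (-5, -3/2); (11, 5/2) → (5, 15/2); (10, -3) → (4, 2)

image vertices: (-2, -1), (-4, -7), (-5, -3/2), (5, 15/2), (4, 2)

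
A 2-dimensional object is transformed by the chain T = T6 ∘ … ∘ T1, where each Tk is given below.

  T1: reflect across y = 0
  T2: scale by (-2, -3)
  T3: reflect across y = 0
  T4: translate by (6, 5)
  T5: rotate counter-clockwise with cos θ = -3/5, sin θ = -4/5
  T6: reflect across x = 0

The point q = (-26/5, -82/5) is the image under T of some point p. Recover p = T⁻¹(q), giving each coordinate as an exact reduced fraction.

T1 = [1 0 0; 0 -1 0; 0 0 1]
T2·T1 = [-2 0 0; 0 3 0; 0 0 1]
T3·…·T1 = [-2 0 0; 0 -3 0; 0 0 1]
T4·…·T1 = [-2 0 6; 0 -3 5; 0 0 1]
T5·…·T1 = [6/5 -12/5 2/5; 8/5 9/5 -39/5; 0 0 1]
T6·…·T1 = [-6/5 12/5 -2/5; 8/5 9/5 -39/5; 0 0 1]
det M = -6; M⁻¹ = [-3/10 2/5 3; 4/15 1/5 5/3; 0 0 1]
M⁻¹ · (-26/5, -82/5)ᵀ = (-2, -3)ᵀ

p = (-2, -3)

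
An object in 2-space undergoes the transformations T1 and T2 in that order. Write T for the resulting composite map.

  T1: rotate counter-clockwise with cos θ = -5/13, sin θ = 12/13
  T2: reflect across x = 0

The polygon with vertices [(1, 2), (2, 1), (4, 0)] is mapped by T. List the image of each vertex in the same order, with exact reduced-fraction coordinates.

T1 rotate counter-clockwise with cos θ = -5/13, sin θ = 12/13: (1, 2) → (-29/13, 2/13); (2, 1) → (-22/13, 19/13); (4, 0) → (-20/13, 48/13)
T2 reflect across x = 0: (-29/13, 2/13) → (29/13, 2/13); (-22/13, 19/13) → (22/13, 19/13); (-20/13, 48/13) → (20/13, 48/13)

image vertices: (29/13, 2/13), (22/13, 19/13), (20/13, 48/13)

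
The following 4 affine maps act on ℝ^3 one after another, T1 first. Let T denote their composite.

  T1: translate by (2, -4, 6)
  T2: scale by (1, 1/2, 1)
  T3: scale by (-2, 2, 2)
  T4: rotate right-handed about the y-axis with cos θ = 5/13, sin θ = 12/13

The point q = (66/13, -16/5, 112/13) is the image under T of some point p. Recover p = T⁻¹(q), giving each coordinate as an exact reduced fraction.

T1 = [1 0 0 2; 0 1 0 -4; 0 0 1 6; 0 0 0 1]
T2·T1 = [1 0 0 2; 0 1/2 0 -2; 0 0 1 6; 0 0 0 1]
T3·…·T1 = [-2 0 0 -4; 0 1 0 -4; 0 0 2 12; 0 0 0 1]
T4·…·T1 = [-10/13 0 24/13 124/13; 0 1 0 -4; 24/13 0 10/13 108/13; 0 0 0 1]
det M = -4; M⁻¹ = [-5/26 0 6/13 -2; 0 1 0 4; 6/13 0 5/26 -6; 0 0 0 1]
M⁻¹ · (66/13, -16/5, 112/13)ᵀ = (1, 4/5, -2)ᵀ

p = (1, 4/5, -2)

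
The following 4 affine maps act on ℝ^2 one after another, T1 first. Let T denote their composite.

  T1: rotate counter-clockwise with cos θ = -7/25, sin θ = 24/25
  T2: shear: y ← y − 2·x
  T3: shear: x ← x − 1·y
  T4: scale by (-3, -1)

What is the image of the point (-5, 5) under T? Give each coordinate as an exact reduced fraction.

T(p) = (12, -3/5)

T1 rotate counter-clockwise with cos θ = -7/25, sin θ = 24/25: (-5, 5) → (-17/5, -31/5)
T2 shear: y ← y − 2·x: (-17/5, -31/5) → (-17/5, 3/5)
T3 shear: x ← x − 1·y: (-17/5, 3/5) → (-4, 3/5)
T4 scale by (-3, -1): (-4, 3/5) → (12, -3/5)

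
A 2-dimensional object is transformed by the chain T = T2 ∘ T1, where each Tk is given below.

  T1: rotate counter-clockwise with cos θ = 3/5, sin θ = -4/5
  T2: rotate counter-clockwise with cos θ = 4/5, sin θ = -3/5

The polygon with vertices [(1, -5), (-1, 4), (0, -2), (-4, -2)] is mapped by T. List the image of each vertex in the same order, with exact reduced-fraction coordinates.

T1 rotate counter-clockwise with cos θ = 3/5, sin θ = -4/5: (1, -5) → (-17/5, -19/5); (-1, 4) → (13/5, 16/5); (0, -2) → (-8/5, -6/5); (-4, -2) → (-4, 2)
T2 rotate counter-clockwise with cos θ = 4/5, sin θ = -3/5: (-17/5, -19/5) → (-5, -1); (13/5, 16/5) → (4, 1); (-8/5, -6/5) → (-2, 0); (-4, 2) → (-2, 4)

image vertices: (-5, -1), (4, 1), (-2, 0), (-2, 4)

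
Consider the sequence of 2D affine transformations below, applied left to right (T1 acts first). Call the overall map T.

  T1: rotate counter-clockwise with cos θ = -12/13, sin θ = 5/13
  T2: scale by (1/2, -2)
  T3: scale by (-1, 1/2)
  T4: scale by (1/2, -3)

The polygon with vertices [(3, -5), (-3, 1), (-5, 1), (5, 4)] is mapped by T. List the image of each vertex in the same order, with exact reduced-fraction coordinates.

T1 rotate counter-clockwise with cos θ = -12/13, sin θ = 5/13: (3, -5) → (-11/13, 75/13); (-3, 1) → (31/13, -27/13); (-5, 1) → (55/13, -37/13); (5, 4) → (-80/13, -23/13)
T2 scale by (1/2, -2): (-11/13, 75/13) → (-11/26, -150/13); (31/13, -27/13) → (31/26, 54/13); (55/13, -37/13) → (55/26, 74/13); (-80/13, -23/13) → (-40/13, 46/13)
T3 scale by (-1, 1/2): (-11/26, -150/13) → (11/26, -75/13); (31/26, 54/13) → (-31/26, 27/13); (55/26, 74/13) → (-55/26, 37/13); (-40/13, 46/13) → (40/13, 23/13)
T4 scale by (1/2, -3): (11/26, -75/13) → (11/52, 225/13); (-31/26, 27/13) → (-31/52, -81/13); (-55/26, 37/13) → (-55/52, -111/13); (40/13, 23/13) → (20/13, -69/13)

image vertices: (11/52, 225/13), (-31/52, -81/13), (-55/52, -111/13), (20/13, -69/13)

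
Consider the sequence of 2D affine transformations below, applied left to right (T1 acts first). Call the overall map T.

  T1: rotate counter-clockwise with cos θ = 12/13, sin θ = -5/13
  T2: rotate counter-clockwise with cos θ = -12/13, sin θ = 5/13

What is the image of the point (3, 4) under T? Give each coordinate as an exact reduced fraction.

T(p) = (-837/169, -116/169)

T1 rotate counter-clockwise with cos θ = 12/13, sin θ = -5/13: (3, 4) → (56/13, 33/13)
T2 rotate counter-clockwise with cos θ = -12/13, sin θ = 5/13: (56/13, 33/13) → (-837/169, -116/169)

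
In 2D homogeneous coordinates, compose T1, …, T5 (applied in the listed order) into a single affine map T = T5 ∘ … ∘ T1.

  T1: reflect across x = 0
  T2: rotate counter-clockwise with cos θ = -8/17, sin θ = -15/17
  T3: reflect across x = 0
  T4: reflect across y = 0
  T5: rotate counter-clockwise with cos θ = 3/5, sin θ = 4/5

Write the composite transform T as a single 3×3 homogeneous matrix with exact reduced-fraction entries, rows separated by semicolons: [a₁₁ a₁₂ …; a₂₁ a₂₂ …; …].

T1 = [-1 0 0; 0 1 0; 0 0 1]
T2·T1 = [8/17 15/17 0; 15/17 -8/17 0; 0 0 1]
T3·…·T1 = [-8/17 -15/17 0; 15/17 -8/17 0; 0 0 1]
T4·…·T1 = [-8/17 -15/17 0; -15/17 8/17 0; 0 0 1]
T5·…·T1 = [36/85 -77/85 0; -77/85 -36/85 0; 0 0 1]

T = [36/85 -77/85 0; -77/85 -36/85 0; 0 0 1]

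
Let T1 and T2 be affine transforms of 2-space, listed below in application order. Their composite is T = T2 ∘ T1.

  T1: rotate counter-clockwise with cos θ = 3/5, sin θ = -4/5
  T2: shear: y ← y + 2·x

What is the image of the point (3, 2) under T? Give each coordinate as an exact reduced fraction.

T(p) = (17/5, 28/5)

T1 rotate counter-clockwise with cos θ = 3/5, sin θ = -4/5: (3, 2) → (17/5, -6/5)
T2 shear: y ← y + 2·x: (17/5, -6/5) → (17/5, 28/5)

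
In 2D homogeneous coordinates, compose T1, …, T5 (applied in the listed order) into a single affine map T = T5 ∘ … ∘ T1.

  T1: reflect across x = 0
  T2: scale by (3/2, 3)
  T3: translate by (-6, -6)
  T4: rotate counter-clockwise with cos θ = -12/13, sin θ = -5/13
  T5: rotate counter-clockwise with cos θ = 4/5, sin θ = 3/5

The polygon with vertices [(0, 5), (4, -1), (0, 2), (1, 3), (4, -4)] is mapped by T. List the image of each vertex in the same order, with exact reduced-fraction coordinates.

image vertices: (54/5, 3/5), (-108/65, 969/65), (198/65, 336/65), (831/130, 321/65), (-612/65, 1266/65)

T1 reflect across x = 0: (0, 5) → (0, 5); (4, -1) → (-4, -1); (0, 2) → (0, 2); (1, 3) → (-1, 3); (4, -4) → (-4, -4)
T2 scale by (3/2, 3): (0, 5) → (0, 15); (-4, -1) → (-6, -3); (0, 2) → (0, 6); (-1, 3) → (-3/2, 9); (-4, -4) → (-6, -12)
T3 translate by (-6, -6): (0, 15) → (-6, 9); (-6, -3) → (-12, -9); (0, 6) → (-6, 0); (-3/2, 9) → (-15/2, 3); (-6, -12) → (-12, -18)
T4 rotate counter-clockwise with cos θ = -12/13, sin θ = -5/13: (-6, 9) → (9, -6); (-12, -9) → (99/13, 168/13); (-6, 0) → (72/13, 30/13); (-15/2, 3) → (105/13, 3/26); (-12, -18) → (54/13, 276/13)
T5 rotate counter-clockwise with cos θ = 4/5, sin θ = 3/5: (9, -6) → (54/5, 3/5); (99/13, 168/13) → (-108/65, 969/65); (72/13, 30/13) → (198/65, 336/65); (105/13, 3/26) → (831/130, 321/65); (54/13, 276/13) → (-612/65, 1266/65)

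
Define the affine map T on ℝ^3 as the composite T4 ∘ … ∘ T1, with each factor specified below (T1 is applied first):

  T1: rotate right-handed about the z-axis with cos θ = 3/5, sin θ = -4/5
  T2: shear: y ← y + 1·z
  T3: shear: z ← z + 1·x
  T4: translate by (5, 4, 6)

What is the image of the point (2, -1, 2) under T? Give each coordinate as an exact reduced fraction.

T(p) = (27/5, 19/5, 42/5)

T1 rotate right-handed about the z-axis with cos θ = 3/5, sin θ = -4/5: (2, -1, 2) → (2/5, -11/5, 2)
T2 shear: y ← y + 1·z: (2/5, -11/5, 2) → (2/5, -1/5, 2)
T3 shear: z ← z + 1·x: (2/5, -1/5, 2) → (2/5, -1/5, 12/5)
T4 translate by (5, 4, 6): (2/5, -1/5, 12/5) → (27/5, 19/5, 42/5)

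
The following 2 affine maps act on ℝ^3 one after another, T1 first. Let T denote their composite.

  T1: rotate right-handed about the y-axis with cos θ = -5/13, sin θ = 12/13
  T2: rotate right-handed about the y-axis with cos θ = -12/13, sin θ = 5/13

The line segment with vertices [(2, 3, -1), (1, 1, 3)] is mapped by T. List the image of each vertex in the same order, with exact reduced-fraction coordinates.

image vertices: (1, 3, 2), (-3, 1, 1)

T1 rotate right-handed about the y-axis with cos θ = -5/13, sin θ = 12/13: (2, 3, -1) → (-22/13, 3, -19/13); (1, 1, 3) → (31/13, 1, -27/13)
T2 rotate right-handed about the y-axis with cos θ = -12/13, sin θ = 5/13: (-22/13, 3, -19/13) → (1, 3, 2); (31/13, 1, -27/13) → (-3, 1, 1)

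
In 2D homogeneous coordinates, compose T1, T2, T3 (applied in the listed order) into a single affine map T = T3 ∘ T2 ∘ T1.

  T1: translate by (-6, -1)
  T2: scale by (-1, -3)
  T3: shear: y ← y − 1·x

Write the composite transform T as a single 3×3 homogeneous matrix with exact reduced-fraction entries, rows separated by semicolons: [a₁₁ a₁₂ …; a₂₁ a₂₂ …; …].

T1 = [1 0 -6; 0 1 -1; 0 0 1]
T2·T1 = [-1 0 6; 0 -3 3; 0 0 1]
T3·…·T1 = [-1 0 6; 1 -3 -3; 0 0 1]

T = [-1 0 6; 1 -3 -3; 0 0 1]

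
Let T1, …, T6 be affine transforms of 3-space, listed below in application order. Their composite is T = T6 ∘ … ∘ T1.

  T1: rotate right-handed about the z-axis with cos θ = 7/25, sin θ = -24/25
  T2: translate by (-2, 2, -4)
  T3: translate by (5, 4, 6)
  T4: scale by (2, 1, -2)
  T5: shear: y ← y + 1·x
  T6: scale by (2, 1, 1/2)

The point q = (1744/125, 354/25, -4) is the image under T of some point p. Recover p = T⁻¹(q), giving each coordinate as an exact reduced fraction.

T1 = [7/25 24/25 0 0; -24/25 7/25 0 0; 0 0 1 0; 0 0 0 1]
T2·T1 = [7/25 24/25 0 -2; -24/25 7/25 0 2; 0 0 1 -4; 0 0 0 1]
T3·…·T1 = [7/25 24/25 0 3; -24/25 7/25 0 6; 0 0 1 2; 0 0 0 1]
T4·…·T1 = [14/25 48/25 0 6; -24/25 7/25 0 6; 0 0 -2 -4; 0 0 0 1]
T5·…·T1 = [14/25 48/25 0 6; -2/5 11/5 0 12; 0 0 -2 -4; 0 0 0 1]
T6·…·T1 = [28/25 96/25 0 12; -2/5 11/5 0 12; 0 0 -1 -2; 0 0 0 1]
det M = -4; M⁻¹ = [11/20 -24/25 0 123/25; 1/10 7/25 0 -114/25; 0 0 -1 -2; 0 0 0 1]
M⁻¹ · (1744/125, 354/25, -4)ᵀ = (-1, 4/5, 2)ᵀ

p = (-1, 4/5, 2)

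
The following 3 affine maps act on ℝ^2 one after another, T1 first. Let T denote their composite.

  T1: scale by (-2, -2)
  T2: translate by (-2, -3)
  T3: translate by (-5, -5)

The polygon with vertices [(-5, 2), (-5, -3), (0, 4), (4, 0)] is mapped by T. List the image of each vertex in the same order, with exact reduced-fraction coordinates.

T1 scale by (-2, -2): (-5, 2) → (10, -4); (-5, -3) → (10, 6); (0, 4) → (0, -8); (4, 0) → (-8, 0)
T2 translate by (-2, -3): (10, -4) → (8, -7); (10, 6) → (8, 3); (0, -8) → (-2, -11); (-8, 0) → (-10, -3)
T3 translate by (-5, -5): (8, -7) → (3, -12); (8, 3) → (3, -2); (-2, -11) → (-7, -16); (-10, -3) → (-15, -8)

image vertices: (3, -12), (3, -2), (-7, -16), (-15, -8)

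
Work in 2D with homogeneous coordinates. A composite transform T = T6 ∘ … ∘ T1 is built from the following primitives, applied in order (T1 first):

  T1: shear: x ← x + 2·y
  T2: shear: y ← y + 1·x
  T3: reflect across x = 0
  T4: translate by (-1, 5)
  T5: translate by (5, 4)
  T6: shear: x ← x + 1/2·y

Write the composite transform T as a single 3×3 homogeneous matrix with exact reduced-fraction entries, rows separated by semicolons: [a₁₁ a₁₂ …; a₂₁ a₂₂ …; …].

T = [-1/2 -1/2 17/2; 1 3 9; 0 0 1]

T1 = [1 2 0; 0 1 0; 0 0 1]
T2·T1 = [1 2 0; 1 3 0; 0 0 1]
T3·…·T1 = [-1 -2 0; 1 3 0; 0 0 1]
T4·…·T1 = [-1 -2 -1; 1 3 5; 0 0 1]
T5·…·T1 = [-1 -2 4; 1 3 9; 0 0 1]
T6·…·T1 = [-1/2 -1/2 17/2; 1 3 9; 0 0 1]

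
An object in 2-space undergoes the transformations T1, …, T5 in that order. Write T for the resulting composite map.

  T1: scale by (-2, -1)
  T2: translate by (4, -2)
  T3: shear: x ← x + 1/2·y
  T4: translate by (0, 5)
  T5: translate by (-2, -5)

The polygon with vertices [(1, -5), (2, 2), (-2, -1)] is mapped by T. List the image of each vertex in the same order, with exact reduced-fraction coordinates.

T1 scale by (-2, -1): (1, -5) → (-2, 5); (2, 2) → (-4, -2); (-2, -1) → (4, 1)
T2 translate by (4, -2): (-2, 5) → (2, 3); (-4, -2) → (0, -4); (4, 1) → (8, -1)
T3 shear: x ← x + 1/2·y: (2, 3) → (7/2, 3); (0, -4) → (-2, -4); (8, -1) → (15/2, -1)
T4 translate by (0, 5): (7/2, 3) → (7/2, 8); (-2, -4) → (-2, 1); (15/2, -1) → (15/2, 4)
T5 translate by (-2, -5): (7/2, 8) → (3/2, 3); (-2, 1) → (-4, -4); (15/2, 4) → (11/2, -1)

image vertices: (3/2, 3), (-4, -4), (11/2, -1)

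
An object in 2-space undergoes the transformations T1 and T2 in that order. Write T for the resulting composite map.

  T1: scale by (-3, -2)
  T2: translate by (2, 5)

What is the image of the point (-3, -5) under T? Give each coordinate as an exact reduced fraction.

T(p) = (11, 15)

T1 scale by (-3, -2): (-3, -5) → (9, 10)
T2 translate by (2, 5): (9, 10) → (11, 15)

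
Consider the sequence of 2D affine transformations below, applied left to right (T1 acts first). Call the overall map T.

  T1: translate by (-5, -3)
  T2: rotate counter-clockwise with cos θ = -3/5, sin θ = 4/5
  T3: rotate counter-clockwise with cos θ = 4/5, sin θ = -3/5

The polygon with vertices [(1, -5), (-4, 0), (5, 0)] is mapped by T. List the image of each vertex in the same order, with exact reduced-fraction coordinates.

T1 translate by (-5, -3): (1, -5) → (-4, -8); (-4, 0) → (-9, -3); (5, 0) → (0, -3)
T2 rotate counter-clockwise with cos θ = -3/5, sin θ = 4/5: (-4, -8) → (44/5, 8/5); (-9, -3) → (39/5, -27/5); (0, -3) → (12/5, 9/5)
T3 rotate counter-clockwise with cos θ = 4/5, sin θ = -3/5: (44/5, 8/5) → (8, -4); (39/5, -27/5) → (3, -9); (12/5, 9/5) → (3, 0)

image vertices: (8, -4), (3, -9), (3, 0)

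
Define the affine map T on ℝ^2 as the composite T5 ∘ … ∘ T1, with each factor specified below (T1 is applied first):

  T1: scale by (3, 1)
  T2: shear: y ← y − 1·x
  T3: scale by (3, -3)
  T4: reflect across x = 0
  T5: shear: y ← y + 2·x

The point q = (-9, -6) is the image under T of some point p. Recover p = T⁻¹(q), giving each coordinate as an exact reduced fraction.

p = (1, -1)

T1 = [3 0 0; 0 1 0; 0 0 1]
T2·T1 = [3 0 0; -3 1 0; 0 0 1]
T3·…·T1 = [9 0 0; 9 -3 0; 0 0 1]
T4·…·T1 = [-9 0 0; 9 -3 0; 0 0 1]
T5·…·T1 = [-9 0 0; -9 -3 0; 0 0 1]
det M = 27; M⁻¹ = [-1/9 0 0; 1/3 -1/3 0; 0 0 1]
M⁻¹ · (-9, -6)ᵀ = (1, -1)ᵀ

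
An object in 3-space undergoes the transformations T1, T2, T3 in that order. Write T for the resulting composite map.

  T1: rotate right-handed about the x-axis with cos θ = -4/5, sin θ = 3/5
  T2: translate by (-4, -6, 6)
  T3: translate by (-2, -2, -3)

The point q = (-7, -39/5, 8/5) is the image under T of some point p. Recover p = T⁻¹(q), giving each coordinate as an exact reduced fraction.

T1 = [1 0 0 0; 0 -4/5 -3/5 0; 0 3/5 -4/5 0; 0 0 0 1]
T2·T1 = [1 0 0 -4; 0 -4/5 -3/5 -6; 0 3/5 -4/5 6; 0 0 0 1]
T3·…·T1 = [1 0 0 -6; 0 -4/5 -3/5 -8; 0 3/5 -4/5 3; 0 0 0 1]
det M = 1; M⁻¹ = [1 0 0 6; 0 -4/5 3/5 -41/5; 0 -3/5 -4/5 -12/5; 0 0 0 1]
M⁻¹ · (-7, -39/5, 8/5)ᵀ = (-1, -1, 1)ᵀ

p = (-1, -1, 1)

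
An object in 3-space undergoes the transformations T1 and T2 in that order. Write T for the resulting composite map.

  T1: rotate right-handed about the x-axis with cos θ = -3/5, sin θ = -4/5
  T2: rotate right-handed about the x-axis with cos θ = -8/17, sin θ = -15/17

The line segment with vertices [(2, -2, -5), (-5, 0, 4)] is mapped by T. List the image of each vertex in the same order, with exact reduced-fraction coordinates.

T1 rotate right-handed about the x-axis with cos θ = -3/5, sin θ = -4/5: (2, -2, -5) → (2, -14/5, 23/5); (-5, 0, 4) → (-5, 16/5, -12/5)
T2 rotate right-handed about the x-axis with cos θ = -8/17, sin θ = -15/17: (2, -14/5, 23/5) → (2, 457/85, 26/85); (-5, 16/5, -12/5) → (-5, -308/85, -144/85)

image vertices: (2, 457/85, 26/85), (-5, -308/85, -144/85)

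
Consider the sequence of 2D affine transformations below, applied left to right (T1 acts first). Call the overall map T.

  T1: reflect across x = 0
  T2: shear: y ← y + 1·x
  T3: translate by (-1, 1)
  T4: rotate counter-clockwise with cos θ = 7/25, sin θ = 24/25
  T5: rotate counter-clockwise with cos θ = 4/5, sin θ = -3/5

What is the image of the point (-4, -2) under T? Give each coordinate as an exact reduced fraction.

T(p) = (3/5, 21/5)

T1 reflect across x = 0: (-4, -2) → (4, -2)
T2 shear: y ← y + 1·x: (4, -2) → (4, 2)
T3 translate by (-1, 1): (4, 2) → (3, 3)
T4 rotate counter-clockwise with cos θ = 7/25, sin θ = 24/25: (3, 3) → (-51/25, 93/25)
T5 rotate counter-clockwise with cos θ = 4/5, sin θ = -3/5: (-51/25, 93/25) → (3/5, 21/5)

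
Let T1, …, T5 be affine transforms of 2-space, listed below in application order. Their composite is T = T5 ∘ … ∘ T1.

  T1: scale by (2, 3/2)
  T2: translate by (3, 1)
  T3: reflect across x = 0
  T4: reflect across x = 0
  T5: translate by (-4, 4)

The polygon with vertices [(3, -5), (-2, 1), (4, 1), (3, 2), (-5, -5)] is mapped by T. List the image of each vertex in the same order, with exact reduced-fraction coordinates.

T1 scale by (2, 3/2): (3, -5) → (6, -15/2); (-2, 1) → (-4, 3/2); (4, 1) → (8, 3/2); (3, 2) → (6, 3); (-5, -5) → (-10, -15/2)
T2 translate by (3, 1): (6, -15/2) → (9, -13/2); (-4, 3/2) → (-1, 5/2); (8, 3/2) → (11, 5/2); (6, 3) → (9, 4); (-10, -15/2) → (-7, -13/2)
T3 reflect across x = 0: (9, -13/2) → (-9, -13/2); (-1, 5/2) → (1, 5/2); (11, 5/2) → (-11, 5/2); (9, 4) → (-9, 4); (-7, -13/2) → (7, -13/2)
T4 reflect across x = 0: (-9, -13/2) → (9, -13/2); (1, 5/2) → (-1, 5/2); (-11, 5/2) → (11, 5/2); (-9, 4) → (9, 4); (7, -13/2) → (-7, -13/2)
T5 translate by (-4, 4): (9, -13/2) → (5, -5/2); (-1, 5/2) → (-5, 13/2); (11, 5/2) → (7, 13/2); (9, 4) → (5, 8); (-7, -13/2) → (-11, -5/2)

image vertices: (5, -5/2), (-5, 13/2), (7, 13/2), (5, 8), (-11, -5/2)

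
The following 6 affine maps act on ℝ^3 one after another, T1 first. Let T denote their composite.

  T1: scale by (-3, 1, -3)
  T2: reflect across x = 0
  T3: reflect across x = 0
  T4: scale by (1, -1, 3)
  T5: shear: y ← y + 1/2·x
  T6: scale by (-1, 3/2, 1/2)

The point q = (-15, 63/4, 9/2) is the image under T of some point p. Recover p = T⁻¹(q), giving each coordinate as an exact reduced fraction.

T1 = [-3 0 0 0; 0 1 0 0; 0 0 -3 0; 0 0 0 1]
T2·T1 = [3 0 0 0; 0 1 0 0; 0 0 -3 0; 0 0 0 1]
T3·…·T1 = [-3 0 0 0; 0 1 0 0; 0 0 -3 0; 0 0 0 1]
T4·…·T1 = [-3 0 0 0; 0 -1 0 0; 0 0 -9 0; 0 0 0 1]
T5·…·T1 = [-3 0 0 0; -3/2 -1 0 0; 0 0 -9 0; 0 0 0 1]
T6·…·T1 = [3 0 0 0; -9/4 -3/2 0 0; 0 0 -9/2 0; 0 0 0 1]
det M = 81/4; M⁻¹ = [1/3 0 0 0; -1/2 -2/3 0 0; 0 0 -2/9 0; 0 0 0 1]
M⁻¹ · (-15, 63/4, 9/2)ᵀ = (-5, -3, -1)ᵀ

p = (-5, -3, -1)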